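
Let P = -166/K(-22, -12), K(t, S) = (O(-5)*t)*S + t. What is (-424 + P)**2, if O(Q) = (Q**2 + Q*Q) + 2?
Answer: 8443412120025/46963609 ≈ 1.7979e+5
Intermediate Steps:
O(Q) = 2 + 2*Q**2 (O(Q) = (Q**2 + Q**2) + 2 = 2*Q**2 + 2 = 2 + 2*Q**2)
K(t, S) = t + 52*S*t (K(t, S) = ((2 + 2*(-5)**2)*t)*S + t = ((2 + 2*25)*t)*S + t = ((2 + 50)*t)*S + t = (52*t)*S + t = 52*S*t + t = t + 52*S*t)
P = -83/6853 (P = -166*(-1/(22*(1 + 52*(-12)))) = -166*(-1/(22*(1 - 624))) = -166/((-22*(-623))) = -166/13706 = -166*1/13706 = -83/6853 ≈ -0.012111)
(-424 + P)**2 = (-424 - 83/6853)**2 = (-2905755/6853)**2 = 8443412120025/46963609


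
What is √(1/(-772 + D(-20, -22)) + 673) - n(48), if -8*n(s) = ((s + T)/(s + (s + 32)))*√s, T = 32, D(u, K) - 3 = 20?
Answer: 2*√94388231/749 + 5*√3/16 ≈ 26.483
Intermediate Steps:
D(u, K) = 23 (D(u, K) = 3 + 20 = 23)
n(s) = -√s*(32 + s)/(8*(32 + 2*s)) (n(s) = -(s + 32)/(s + (s + 32))*√s/8 = -(32 + s)/(s + (32 + s))*√s/8 = -(32 + s)/(32 + 2*s)*√s/8 = -√s*(32 + s)/(8*(32 + 2*s)))
√(1/(-772 + D(-20, -22)) + 673) - n(48) = √(1/(-772 + 23) + 673) - √48*(-32 - 1*48)/(16*(16 + 48)) = √(1/(-749) + 673) - 4*√3*(-32 - 48)/(16*64) = √(-1/749 + 673) - 4*√3*(-80)/(16*64) = √(504076/749) - (-5)*√3/16 = 2*√94388231/749 + 5*√3/16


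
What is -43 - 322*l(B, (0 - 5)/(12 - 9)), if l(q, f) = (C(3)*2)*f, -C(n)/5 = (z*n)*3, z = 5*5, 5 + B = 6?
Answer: -1207543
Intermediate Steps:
B = 1 (B = -5 + 6 = 1)
z = 25
C(n) = -375*n (C(n) = -5*25*n*3 = -375*n)
l(q, f) = -2250*f (l(q, f) = (-375*3*2)*f = (-1125*2)*f = -2250*f)
-43 - 322*l(B, (0 - 5)/(12 - 9)) = -43 - (-724500)*(0 - 5)/(12 - 9) = -43 - (-724500)*(-5/3) = -43 - (-724500)*(-5*⅓) = -43 - (-724500)*(-5)/3 = -43 - 322*3750 = -43 - 1207500 = -1207543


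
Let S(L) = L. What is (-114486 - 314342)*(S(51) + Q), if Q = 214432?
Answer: -91976315924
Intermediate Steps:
(-114486 - 314342)*(S(51) + Q) = (-114486 - 314342)*(51 + 214432) = -428828*214483 = -91976315924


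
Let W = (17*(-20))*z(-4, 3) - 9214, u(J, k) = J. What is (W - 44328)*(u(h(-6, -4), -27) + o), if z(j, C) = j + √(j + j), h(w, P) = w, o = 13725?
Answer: -715884858 - 9328920*I*√2 ≈ -7.1588e+8 - 1.3193e+7*I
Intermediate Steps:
z(j, C) = j + √2*√j (z(j, C) = j + √(2*j) = j + √2*√j)
W = -7854 - 680*I*√2 (W = (17*(-20))*(-4 + √2*√(-4)) - 9214 = -340*(-4 + √2*(2*I)) - 9214 = -340*(-4 + 2*I*√2) - 9214 = (1360 - 680*I*√2) - 9214 = -7854 - 680*I*√2 ≈ -7854.0 - 961.67*I)
(W - 44328)*(u(h(-6, -4), -27) + o) = ((-7854 - 680*I*√2) - 44328)*(-6 + 13725) = (-52182 - 680*I*√2)*13719 = -715884858 - 9328920*I*√2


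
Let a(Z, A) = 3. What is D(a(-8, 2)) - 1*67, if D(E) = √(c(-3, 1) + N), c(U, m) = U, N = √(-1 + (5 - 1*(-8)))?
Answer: -67 + √(-3 + 2*√3) ≈ -66.319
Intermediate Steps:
N = 2*√3 (N = √(-1 + (5 + 8)) = √(-1 + 13) = √12 = 2*√3 ≈ 3.4641)
D(E) = √(-3 + 2*√3)
D(a(-8, 2)) - 1*67 = √(-3 + 2*√3) - 1*67 = √(-3 + 2*√3) - 67 = -67 + √(-3 + 2*√3)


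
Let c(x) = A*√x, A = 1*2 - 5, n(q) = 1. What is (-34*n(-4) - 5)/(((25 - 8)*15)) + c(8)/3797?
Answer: -13/85 - 6*√2/3797 ≈ -0.15518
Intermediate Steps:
A = -3 (A = 2 - 5 = -3)
c(x) = -3*√x
(-34*n(-4) - 5)/(((25 - 8)*15)) + c(8)/3797 = (-34*1 - 5)/(((25 - 8)*15)) - 6*√2/3797 = (-34 - 5)/((17*15)) - 6*√2*(1/3797) = -39/255 - 6*√2*(1/3797) = -39*1/255 - 6*√2/3797 = -13/85 - 6*√2/3797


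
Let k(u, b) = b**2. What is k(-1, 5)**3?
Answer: 15625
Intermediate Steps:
k(-1, 5)**3 = (5**2)**3 = 25**3 = 15625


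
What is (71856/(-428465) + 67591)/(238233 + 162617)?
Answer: 28960305959/171750195250 ≈ 0.16862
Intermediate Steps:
(71856/(-428465) + 67591)/(238233 + 162617) = (71856*(-1/428465) + 67591)/400850 = (-71856/428465 + 67591)*(1/400850) = (28960305959/428465)*(1/400850) = 28960305959/171750195250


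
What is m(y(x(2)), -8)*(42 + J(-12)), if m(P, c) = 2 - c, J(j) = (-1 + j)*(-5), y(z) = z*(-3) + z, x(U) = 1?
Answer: 1070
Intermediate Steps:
y(z) = -2*z (y(z) = -3*z + z = -2*z)
J(j) = 5 - 5*j
m(y(x(2)), -8)*(42 + J(-12)) = (2 - 1*(-8))*(42 + (5 - 5*(-12))) = (2 + 8)*(42 + (5 + 60)) = 10*(42 + 65) = 10*107 = 1070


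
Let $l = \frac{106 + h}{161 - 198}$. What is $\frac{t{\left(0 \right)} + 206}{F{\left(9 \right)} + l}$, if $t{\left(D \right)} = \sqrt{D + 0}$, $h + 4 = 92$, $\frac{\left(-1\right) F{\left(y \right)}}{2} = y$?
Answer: $- \frac{3811}{430} \approx -8.8628$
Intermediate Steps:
$F{\left(y \right)} = - 2 y$
$h = 88$ ($h = -4 + 92 = 88$)
$t{\left(D \right)} = \sqrt{D}$
$l = - \frac{194}{37}$ ($l = \frac{106 + 88}{161 - 198} = \frac{194}{-37} = 194 \left(- \frac{1}{37}\right) = - \frac{194}{37} \approx -5.2432$)
$\frac{t{\left(0 \right)} + 206}{F{\left(9 \right)} + l} = \frac{\sqrt{0} + 206}{\left(-2\right) 9 - \frac{194}{37}} = \frac{0 + 206}{-18 - \frac{194}{37}} = \frac{206}{- \frac{860}{37}} = 206 \left(- \frac{37}{860}\right) = - \frac{3811}{430}$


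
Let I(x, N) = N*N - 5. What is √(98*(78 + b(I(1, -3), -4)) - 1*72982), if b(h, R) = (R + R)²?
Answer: I*√59066 ≈ 243.03*I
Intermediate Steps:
I(x, N) = -5 + N² (I(x, N) = N² - 5 = -5 + N²)
b(h, R) = 4*R² (b(h, R) = (2*R)² = 4*R²)
√(98*(78 + b(I(1, -3), -4)) - 1*72982) = √(98*(78 + 4*(-4)²) - 1*72982) = √(98*(78 + 4*16) - 72982) = √(98*(78 + 64) - 72982) = √(98*142 - 72982) = √(13916 - 72982) = √(-59066) = I*√59066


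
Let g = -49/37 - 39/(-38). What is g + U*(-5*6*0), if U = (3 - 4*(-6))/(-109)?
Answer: -419/1406 ≈ -0.29801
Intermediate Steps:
g = -419/1406 (g = -49*1/37 - 39*(-1/38) = -49/37 + 39/38 = -419/1406 ≈ -0.29801)
U = -27/109 (U = (3 + 24)*(-1/109) = 27*(-1/109) = -27/109 ≈ -0.24771)
g + U*(-5*6*0) = -419/1406 - 27*(-5*6)*0/109 = -419/1406 - (-810)*0/109 = -419/1406 - 27/109*0 = -419/1406 + 0 = -419/1406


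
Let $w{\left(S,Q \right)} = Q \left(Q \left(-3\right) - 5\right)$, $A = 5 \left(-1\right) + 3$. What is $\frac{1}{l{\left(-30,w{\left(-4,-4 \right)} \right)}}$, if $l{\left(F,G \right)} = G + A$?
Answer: $- \frac{1}{30} \approx -0.033333$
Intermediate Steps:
$A = -2$ ($A = -5 + 3 = -2$)
$w{\left(S,Q \right)} = Q \left(-5 - 3 Q\right)$ ($w{\left(S,Q \right)} = Q \left(- 3 Q - 5\right) = Q \left(-5 - 3 Q\right)$)
$l{\left(F,G \right)} = -2 + G$ ($l{\left(F,G \right)} = G - 2 = -2 + G$)
$\frac{1}{l{\left(-30,w{\left(-4,-4 \right)} \right)}} = \frac{1}{-2 - - 4 \left(5 + 3 \left(-4\right)\right)} = \frac{1}{-2 - - 4 \left(5 - 12\right)} = \frac{1}{-2 - \left(-4\right) \left(-7\right)} = \frac{1}{-2 - 28} = \frac{1}{-30} = - \frac{1}{30}$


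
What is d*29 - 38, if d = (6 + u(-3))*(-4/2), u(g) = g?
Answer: -212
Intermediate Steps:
d = -6 (d = (6 - 3)*(-4/2) = 3*(-4*1/2) = 3*(-2) = -6)
d*29 - 38 = -6*29 - 38 = -174 - 38 = -212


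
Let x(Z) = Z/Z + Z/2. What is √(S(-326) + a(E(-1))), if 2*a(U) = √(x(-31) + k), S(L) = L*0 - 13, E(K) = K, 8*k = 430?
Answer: √(-52 + √157)/2 ≈ 3.1413*I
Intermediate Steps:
k = 215/4 (k = (⅛)*430 = 215/4 ≈ 53.750)
S(L) = -13 (S(L) = 0 - 13 = -13)
x(Z) = 1 + Z/2 (x(Z) = 1 + Z*(½) = 1 + Z/2)
a(U) = √157/4 (a(U) = √((1 + (½)*(-31)) + 215/4)/2 = √((1 - 31/2) + 215/4)/2 = √(-29/2 + 215/4)/2 = √(157/4)/2 = (√157/2)/2 = √157/4)
√(S(-326) + a(E(-1))) = √(-13 + √157/4)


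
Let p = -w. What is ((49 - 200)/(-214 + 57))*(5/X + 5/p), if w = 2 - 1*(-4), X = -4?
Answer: -3775/1884 ≈ -2.0037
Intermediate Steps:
w = 6 (w = 2 + 4 = 6)
p = -6 (p = -1*6 = -6)
((49 - 200)/(-214 + 57))*(5/X + 5/p) = ((49 - 200)/(-214 + 57))*(5/(-4) + 5/(-6)) = (-151/(-157))*(5*(-¼) + 5*(-⅙)) = (-151*(-1/157))*(-5/4 - ⅚) = (151/157)*(-25/12) = -3775/1884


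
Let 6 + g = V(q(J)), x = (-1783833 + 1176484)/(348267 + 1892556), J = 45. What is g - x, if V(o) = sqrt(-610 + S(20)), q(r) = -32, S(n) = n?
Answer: -12837589/2240823 + I*sqrt(590) ≈ -5.729 + 24.29*I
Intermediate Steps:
x = -607349/2240823 ≈ -0.27104
V(o) = I*sqrt(590) (V(o) = sqrt(-610 + 20) = sqrt(-590) = I*sqrt(590))
g = -6 + I*sqrt(590) ≈ -6.0 + 24.29*I
g - x = (-6 + I*sqrt(590)) - 1*(-607349/2240823) = (-6 + I*sqrt(590)) + 607349/2240823 = -12837589/2240823 + I*sqrt(590)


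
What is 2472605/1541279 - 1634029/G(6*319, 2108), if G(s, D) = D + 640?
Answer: -2511699864551/4235434692 ≈ -593.02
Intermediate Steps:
G(s, D) = 640 + D
2472605/1541279 - 1634029/G(6*319, 2108) = 2472605/1541279 - 1634029/(640 + 2108) = 2472605*(1/1541279) - 1634029/2748 = 2472605/1541279 - 1634029*1/2748 = 2472605/1541279 - 1634029/2748 = -2511699864551/4235434692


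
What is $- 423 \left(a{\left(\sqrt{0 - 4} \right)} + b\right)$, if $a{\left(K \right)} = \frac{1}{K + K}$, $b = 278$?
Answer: $-117594 + \frac{423 i}{4} \approx -1.1759 \cdot 10^{5} + 105.75 i$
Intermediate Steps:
$a{\left(K \right)} = \frac{1}{2 K}$
$- 423 \left(a{\left(\sqrt{0 - 4} \right)} + b\right) = - 423 \left(\frac{1}{2 \sqrt{0 - 4}} + 278\right) = - 423 \left(\frac{1}{2 \sqrt{-4}} + 278\right) = - 423 \left(\frac{1}{2 \cdot 2 i} + 278\right) = - 423 \left(\frac{\left(- \frac{1}{2}\right) i}{2} + 278\right) = - 423 \left(- \frac{i}{4} + 278\right) = - 423 \left(278 - \frac{i}{4}\right) = -117594 + \frac{423 i}{4}$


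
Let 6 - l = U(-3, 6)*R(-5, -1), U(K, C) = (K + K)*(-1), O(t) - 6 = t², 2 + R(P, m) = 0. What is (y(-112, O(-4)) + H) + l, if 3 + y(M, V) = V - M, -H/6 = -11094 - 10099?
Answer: 127307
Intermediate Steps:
R(P, m) = -2 (R(P, m) = -2 + 0 = -2)
O(t) = 6 + t²
U(K, C) = -2*K (U(K, C) = (2*K)*(-1) = -2*K)
H = 127158 (H = -6*(-11094 - 10099) = -6*(-21193) = 127158)
l = 18 (l = 6 - (-2*(-3))*(-2) = 6 - 6*(-2) = 6 - 1*(-12) = 6 + 12 = 18)
y(M, V) = -3 + V - M (y(M, V) = -3 + (V - M) = -3 + V - M)
(y(-112, O(-4)) + H) + l = ((-3 + (6 + (-4)²) - 1*(-112)) + 127158) + 18 = ((-3 + (6 + 16) + 112) + 127158) + 18 = ((-3 + 22 + 112) + 127158) + 18 = (131 + 127158) + 18 = 127289 + 18 = 127307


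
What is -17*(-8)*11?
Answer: 1496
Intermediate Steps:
-17*(-8)*11 = 136*11 = 1496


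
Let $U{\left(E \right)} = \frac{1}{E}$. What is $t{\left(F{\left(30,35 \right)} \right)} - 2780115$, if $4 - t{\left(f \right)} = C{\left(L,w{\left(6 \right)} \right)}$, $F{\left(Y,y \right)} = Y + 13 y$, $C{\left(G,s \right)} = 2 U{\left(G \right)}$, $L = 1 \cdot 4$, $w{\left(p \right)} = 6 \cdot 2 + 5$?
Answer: $- \frac{5560223}{2} \approx -2.7801 \cdot 10^{6}$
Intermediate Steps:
$w{\left(p \right)} = 17$ ($w{\left(p \right)} = 12 + 5 = 17$)
$L = 4$
$C{\left(G,s \right)} = \frac{2}{G}$
$t{\left(f \right)} = \frac{7}{2}$ ($t{\left(f \right)} = 4 - \frac{2}{4} = 4 - 2 \cdot \frac{1}{4} = 4 - \frac{1}{2} = \frac{7}{2}$)
$t{\left(F{\left(30,35 \right)} \right)} - 2780115 = \frac{7}{2} - 2780115 = - \frac{5560223}{2}$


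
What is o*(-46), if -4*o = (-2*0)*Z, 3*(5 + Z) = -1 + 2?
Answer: 0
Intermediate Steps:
Z = -14/3 (Z = -5 + (-1 + 2)/3 = -5 + (⅓)*1 = -5 + ⅓ = -14/3 ≈ -4.6667)
o = 0 (o = -(-2*0)*(-14)/(4*3) = -0*(-14)/3 = -¼*0 = 0)
o*(-46) = 0*(-46) = 0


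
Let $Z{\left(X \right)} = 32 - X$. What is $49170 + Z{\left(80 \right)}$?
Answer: $49122$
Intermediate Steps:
$49170 + Z{\left(80 \right)} = 49170 + \left(32 - 80\right) = 49170 - 48 = 49122$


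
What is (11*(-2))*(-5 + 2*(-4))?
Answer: 286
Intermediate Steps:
(11*(-2))*(-5 + 2*(-4)) = -22*(-5 - 8) = -22*(-13) = 286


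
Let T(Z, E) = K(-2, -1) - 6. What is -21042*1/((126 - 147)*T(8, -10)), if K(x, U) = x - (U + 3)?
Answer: -501/5 ≈ -100.20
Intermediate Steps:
K(x, U) = -3 + x - U (K(x, U) = x - (3 + U) = x + (-3 - U) = -3 + x - U)
T(Z, E) = -10 (T(Z, E) = (-3 - 2 - 1*(-1)) - 6 = (-3 - 2 + 1) - 6 = -4 - 6 = -10)
-21042*1/((126 - 147)*T(8, -10)) = -21042*(-1/(10*(126 - 147))) = -21042/((-10*(-21))) = -21042/210 = -21042*1/210 = -501/5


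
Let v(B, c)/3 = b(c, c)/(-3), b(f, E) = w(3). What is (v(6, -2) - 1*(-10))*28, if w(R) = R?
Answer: 196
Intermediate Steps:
b(f, E) = 3
v(B, c) = -3 (v(B, c) = 3*(3/(-3)) = 3*(3*(-1/3)) = 3*(-1) = -3)
(v(6, -2) - 1*(-10))*28 = (-3 - 1*(-10))*28 = (-3 + 10)*28 = 7*28 = 196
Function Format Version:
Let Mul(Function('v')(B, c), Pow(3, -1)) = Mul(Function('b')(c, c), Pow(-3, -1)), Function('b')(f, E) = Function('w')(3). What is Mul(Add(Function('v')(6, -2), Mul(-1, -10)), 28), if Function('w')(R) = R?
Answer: 196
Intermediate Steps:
Function('b')(f, E) = 3
Function('v')(B, c) = -3 (Function('v')(B, c) = Mul(3, Mul(3, Pow(-3, -1))) = Mul(3, Mul(3, Rational(-1, 3))) = Mul(3, -1) = -3)
Mul(Add(Function('v')(6, -2), Mul(-1, -10)), 28) = Mul(Add(-3, Mul(-1, -10)), 28) = Mul(Add(-3, 10), 28) = Mul(7, 28) = 196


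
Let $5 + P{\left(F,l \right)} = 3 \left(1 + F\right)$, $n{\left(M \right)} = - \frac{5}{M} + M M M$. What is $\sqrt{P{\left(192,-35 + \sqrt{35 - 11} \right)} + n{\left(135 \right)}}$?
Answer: $\frac{\sqrt{199336866}}{9} \approx 1568.7$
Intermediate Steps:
$n{\left(M \right)} = M^{3} - \frac{5}{M}$ ($n{\left(M \right)} = - \frac{5}{M} + M^{2} M = - \frac{5}{M} + M^{3} = M^{3} - \frac{5}{M}$)
$P{\left(F,l \right)} = -2 + 3 F$ ($P{\left(F,l \right)} = -5 + 3 \left(1 + F\right) = -5 + \left(3 + 3 F\right) = -2 + 3 F$)
$\sqrt{P{\left(192,-35 + \sqrt{35 - 11} \right)} + n{\left(135 \right)}} = \sqrt{\left(-2 + 3 \cdot 192\right) + \frac{-5 + 135^{4}}{135}} = \sqrt{\left(-2 + 576\right) + \frac{-5 + 332150625}{135}} = \sqrt{574 + \frac{1}{135} \cdot 332150620} = \sqrt{574 + \frac{66430124}{27}} = \sqrt{\frac{66445622}{27}} = \frac{\sqrt{199336866}}{9}$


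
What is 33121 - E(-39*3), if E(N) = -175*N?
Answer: 12646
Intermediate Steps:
33121 - E(-39*3) = 33121 - (-175)*(-39*3) = 33121 - (-175)*(-117) = 33121 - 1*20475 = 33121 - 20475 = 12646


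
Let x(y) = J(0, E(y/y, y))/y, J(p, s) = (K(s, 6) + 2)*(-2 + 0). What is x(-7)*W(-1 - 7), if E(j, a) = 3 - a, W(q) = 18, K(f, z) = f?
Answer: 432/7 ≈ 61.714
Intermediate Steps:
J(p, s) = -4 - 2*s (J(p, s) = (s + 2)*(-2 + 0) = (2 + s)*(-2) = -4 - 2*s)
x(y) = (-10 + 2*y)/y (x(y) = (-4 - 2*(3 - y))/y = (-4 + (-6 + 2*y))/y = (-10 + 2*y)/y)
x(-7)*W(-1 - 7) = (2 - 10/(-7))*18 = (2 - 10*(-⅐))*18 = (2 + 10/7)*18 = (24/7)*18 = 432/7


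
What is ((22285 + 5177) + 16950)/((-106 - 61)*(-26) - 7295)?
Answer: -44412/2953 ≈ -15.040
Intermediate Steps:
((22285 + 5177) + 16950)/((-106 - 61)*(-26) - 7295) = (27462 + 16950)/(-167*(-26) - 7295) = 44412/(4342 - 7295) = 44412/(-2953) = 44412*(-1/2953) = -44412/2953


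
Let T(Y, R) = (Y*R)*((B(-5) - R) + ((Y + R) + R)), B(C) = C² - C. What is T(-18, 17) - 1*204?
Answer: -9078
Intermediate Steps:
T(Y, R) = R*Y*(30 + R + Y) (T(Y, R) = (Y*R)*((-5*(-1 - 5) - R) + ((Y + R) + R)) = (R*Y)*((-5*(-6) - R) + ((R + Y) + R)) = (R*Y)*((30 - R) + (Y + 2*R)) = (R*Y)*(30 + R + Y) = R*Y*(30 + R + Y))
T(-18, 17) - 1*204 = 17*(-18)*(30 + 17 - 18) - 1*204 = 17*(-18)*29 - 204 = -8874 - 204 = -9078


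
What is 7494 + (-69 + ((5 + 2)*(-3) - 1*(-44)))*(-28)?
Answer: 8782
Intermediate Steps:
7494 + (-69 + ((5 + 2)*(-3) - 1*(-44)))*(-28) = 7494 + (-69 + (7*(-3) + 44))*(-28) = 7494 + (-69 + (-21 + 44))*(-28) = 7494 + (-69 + 23)*(-28) = 7494 - 46*(-28) = 7494 + 1288 = 8782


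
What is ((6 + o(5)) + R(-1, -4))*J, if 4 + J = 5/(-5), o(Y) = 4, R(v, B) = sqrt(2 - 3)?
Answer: -50 - 5*I ≈ -50.0 - 5.0*I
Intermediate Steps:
R(v, B) = I (R(v, B) = sqrt(-1) = I)
J = -5 (J = -4 + 5/(-5) = -4 + 5*(-1/5) = -4 - 1 = -5)
((6 + o(5)) + R(-1, -4))*J = ((6 + 4) + I)*(-5) = (10 + I)*(-5) = -50 - 5*I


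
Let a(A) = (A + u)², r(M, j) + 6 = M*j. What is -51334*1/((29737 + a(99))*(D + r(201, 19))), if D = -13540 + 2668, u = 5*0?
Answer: 25667/139549371 ≈ 0.00018393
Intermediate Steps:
u = 0
r(M, j) = -6 + M*j
D = -10872
a(A) = A² (a(A) = (A + 0)² = A²)
-51334*1/((29737 + a(99))*(D + r(201, 19))) = -51334*1/((-10872 + (-6 + 201*19))*(29737 + 99²)) = -51334*1/((-10872 + (-6 + 3819))*(29737 + 9801)) = -51334*1/(39538*(-10872 + 3813)) = -51334/(39538*(-7059)) = -51334/(-279098742) = -51334*(-1/279098742) = 25667/139549371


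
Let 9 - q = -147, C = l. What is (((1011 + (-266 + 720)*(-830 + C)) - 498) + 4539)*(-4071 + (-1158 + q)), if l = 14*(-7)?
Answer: 2111686980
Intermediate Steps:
l = -98
C = -98
q = 156 (q = 9 - 1*(-147) = 9 + 147 = 156)
(((1011 + (-266 + 720)*(-830 + C)) - 498) + 4539)*(-4071 + (-1158 + q)) = (((1011 + (-266 + 720)*(-830 - 98)) - 498) + 4539)*(-4071 + (-1158 + 156)) = (((1011 + 454*(-928)) - 498) + 4539)*(-4071 - 1002) = (((1011 - 421312) - 498) + 4539)*(-5073) = ((-420301 - 498) + 4539)*(-5073) = (-420799 + 4539)*(-5073) = -416260*(-5073) = 2111686980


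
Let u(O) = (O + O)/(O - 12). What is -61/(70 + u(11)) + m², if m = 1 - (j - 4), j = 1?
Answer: 707/48 ≈ 14.729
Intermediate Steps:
u(O) = 2*O/(-12 + O) (u(O) = (2*O)/(-12 + O) = 2*O/(-12 + O))
m = 4 (m = 1 - (1 - 4) = 1 - 1*(-3) = 1 + 3 = 4)
-61/(70 + u(11)) + m² = -61/(70 + 2*11/(-12 + 11)) + 4² = -61/(70 + 2*11/(-1)) + 16 = -61/(70 + 2*11*(-1)) + 16 = -61/(70 - 22) + 16 = -61/48 + 16 = 707/48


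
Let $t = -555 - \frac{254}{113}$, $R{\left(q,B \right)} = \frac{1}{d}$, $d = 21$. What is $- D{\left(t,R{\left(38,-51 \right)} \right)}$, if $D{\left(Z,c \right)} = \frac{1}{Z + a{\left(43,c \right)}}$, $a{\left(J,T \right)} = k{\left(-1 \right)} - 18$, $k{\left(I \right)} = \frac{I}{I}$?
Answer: $\frac{113}{64890} \approx 0.0017414$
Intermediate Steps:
$k{\left(I \right)} = 1$
$R{\left(q,B \right)} = \frac{1}{21}$
$a{\left(J,T \right)} = -17$ ($a{\left(J,T \right)} = 1 - 18 = -17$)
$t = - \frac{62969}{113}$ ($t = -555 - \frac{254}{113} = - \frac{62969}{113} \approx -557.25$)
$D{\left(Z,c \right)} = \frac{1}{-17 + Z}$ ($D{\left(Z,c \right)} = \frac{1}{Z - 17} = \frac{1}{-17 + Z}$)
$- D{\left(t,R{\left(38,-51 \right)} \right)} = - \frac{1}{-17 - \frac{62969}{113}} = - \frac{1}{- \frac{64890}{113}} = \left(-1\right) \left(- \frac{113}{64890}\right) = \frac{113}{64890}$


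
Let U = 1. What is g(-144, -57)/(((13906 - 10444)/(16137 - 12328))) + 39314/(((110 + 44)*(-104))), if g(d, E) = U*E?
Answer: -27374143/420056 ≈ -65.168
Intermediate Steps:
g(d, E) = E (g(d, E) = 1*E = E)
g(-144, -57)/(((13906 - 10444)/(16137 - 12328))) + 39314/(((110 + 44)*(-104))) = -57*(16137 - 12328)/(13906 - 10444) + 39314/(((110 + 44)*(-104))) = -57/(3462/3809) + 39314/((154*(-104))) = -57/(3462*(1/3809)) + 39314/(-16016) = -57/3462/3809 + 39314*(-1/16016) = -57*3809/3462 - 1787/728 = -72371/1154 - 1787/728 = -27374143/420056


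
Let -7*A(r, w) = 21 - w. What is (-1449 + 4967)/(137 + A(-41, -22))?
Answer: 12313/458 ≈ 26.884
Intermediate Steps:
A(r, w) = -3 + w/7 (A(r, w) = -(21 - w)/7 = -3 + w/7)
(-1449 + 4967)/(137 + A(-41, -22)) = (-1449 + 4967)/(137 + (-3 + (1/7)*(-22))) = 3518/(137 + (-3 - 22/7)) = 3518/(137 - 43/7) = 3518/(916/7) = 3518*(7/916) = 12313/458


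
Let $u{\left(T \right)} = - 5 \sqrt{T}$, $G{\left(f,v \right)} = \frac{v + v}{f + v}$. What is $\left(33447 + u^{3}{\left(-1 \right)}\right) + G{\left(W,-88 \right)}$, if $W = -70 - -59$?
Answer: $\frac{301039}{9} + 125 i \approx 33449.0 + 125.0 i$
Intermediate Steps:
$W = -11$ ($W = -70 + 59 = -11$)
$G{\left(f,v \right)} = \frac{2 v}{f + v}$
$\left(33447 + u^{3}{\left(-1 \right)}\right) + G{\left(W,-88 \right)} = \left(33447 + \left(- 5 \sqrt{-1}\right)^{3}\right) + 2 \left(-88\right) \frac{1}{-11 - 88} = \left(33447 + \left(- 5 i\right)^{3}\right) + 2 \left(-88\right) \frac{1}{-99} = \left(33447 + 125 i\right) + 2 \left(-88\right) \left(- \frac{1}{99}\right) = \left(33447 + 125 i\right) + \frac{16}{9} = \frac{301039}{9} + 125 i$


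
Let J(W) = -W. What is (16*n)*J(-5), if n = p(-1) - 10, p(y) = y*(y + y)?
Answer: -640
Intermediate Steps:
p(y) = 2*y**2 (p(y) = y*(2*y) = 2*y**2)
n = -8 (n = 2*(-1)**2 - 10 = 2*1 - 10 = 2 - 10 = -8)
(16*n)*J(-5) = (16*(-8))*(-1*(-5)) = -128*5 = -640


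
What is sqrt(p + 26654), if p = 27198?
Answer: 2*sqrt(13463) ≈ 232.06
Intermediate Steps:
sqrt(p + 26654) = sqrt(27198 + 26654) = sqrt(53852) = 2*sqrt(13463)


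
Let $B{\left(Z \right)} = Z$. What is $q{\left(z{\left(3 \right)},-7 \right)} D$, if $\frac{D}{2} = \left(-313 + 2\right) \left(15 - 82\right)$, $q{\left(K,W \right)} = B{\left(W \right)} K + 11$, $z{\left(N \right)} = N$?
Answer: $-416740$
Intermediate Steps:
$q{\left(K,W \right)} = 11 + K W$ ($q{\left(K,W \right)} = W K + 11 = K W + 11 = 11 + K W$)
$D = 41674$ ($D = 2 \left(-313 + 2\right) \left(15 - 82\right) = 2 \left(\left(-311\right) \left(-67\right)\right) = 2 \cdot 20837 = 41674$)
$q{\left(z{\left(3 \right)},-7 \right)} D = \left(11 + 3 \left(-7\right)\right) 41674 = \left(11 - 21\right) 41674 = \left(-10\right) 41674 = -416740$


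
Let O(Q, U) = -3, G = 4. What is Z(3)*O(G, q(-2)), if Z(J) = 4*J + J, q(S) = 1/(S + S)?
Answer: -45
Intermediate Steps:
q(S) = 1/(2*S)
Z(J) = 5*J
Z(3)*O(G, q(-2)) = (5*3)*(-3) = 15*(-3) = -45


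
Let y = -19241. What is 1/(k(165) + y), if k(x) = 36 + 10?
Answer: -1/19195 ≈ -5.2097e-5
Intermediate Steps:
k(x) = 46
1/(k(165) + y) = 1/(46 - 19241) = 1/(-19195) = -1/19195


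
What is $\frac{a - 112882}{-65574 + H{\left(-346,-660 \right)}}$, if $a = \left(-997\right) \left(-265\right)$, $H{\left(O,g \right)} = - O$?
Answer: $- \frac{151323}{65228} \approx -2.3199$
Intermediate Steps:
$a = 264205$
$\frac{a - 112882}{-65574 + H{\left(-346,-660 \right)}} = \frac{264205 - 112882}{-65574 - -346} = \frac{151323}{-65574 + 346} = \frac{151323}{-65228} = 151323 \left(- \frac{1}{65228}\right) = - \frac{151323}{65228}$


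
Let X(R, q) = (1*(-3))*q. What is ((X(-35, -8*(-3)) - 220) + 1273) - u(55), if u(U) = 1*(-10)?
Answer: 991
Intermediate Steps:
u(U) = -10
X(R, q) = -3*q
((X(-35, -8*(-3)) - 220) + 1273) - u(55) = ((-(-24)*(-3) - 220) + 1273) - 1*(-10) = ((-3*24 - 220) + 1273) + 10 = ((-72 - 220) + 1273) + 10 = (-292 + 1273) + 10 = 981 + 10 = 991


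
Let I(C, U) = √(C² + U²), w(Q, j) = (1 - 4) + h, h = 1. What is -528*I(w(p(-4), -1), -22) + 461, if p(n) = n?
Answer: 461 - 1056*√122 ≈ -11203.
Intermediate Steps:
w(Q, j) = -2 (w(Q, j) = (1 - 4) + 1 = -3 + 1 = -2)
-528*I(w(p(-4), -1), -22) + 461 = -528*√((-2)² + (-22)²) + 461 = -528*√(4 + 484) + 461 = -1056*√122 + 461 = 461 - 1056*√122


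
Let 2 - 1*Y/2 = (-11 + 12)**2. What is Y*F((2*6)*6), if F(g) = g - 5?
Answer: 134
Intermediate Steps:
F(g) = -5 + g
Y = 2 (Y = 4 - 2*(-11 + 12)**2 = 4 - 2*1**2 = 4 - 2*1 = 4 - 2 = 2)
Y*F((2*6)*6) = 2*(-5 + (2*6)*6) = 2*(-5 + 12*6) = 2*(-5 + 72) = 2*67 = 134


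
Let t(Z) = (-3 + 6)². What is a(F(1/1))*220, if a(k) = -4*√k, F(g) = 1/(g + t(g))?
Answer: -88*√10 ≈ -278.28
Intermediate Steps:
t(Z) = 9 (t(Z) = 3² = 9)
F(g) = 1/(9 + g) (F(g) = 1/(g + 9) = 1/(9 + g))
a(F(1/1))*220 = -4/√(9 + 1/1)*220 = -4/√(9 + 1)*220 = -4*√10/10*220 = -2*√10/5*220 = -88*√10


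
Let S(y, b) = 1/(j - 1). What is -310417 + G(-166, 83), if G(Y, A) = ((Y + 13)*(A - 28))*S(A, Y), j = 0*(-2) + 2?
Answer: -318832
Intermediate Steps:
j = 2 (j = 0 + 2 = 2)
S(y, b) = 1 (S(y, b) = 1/(2 - 1) = 1/1 = 1)
G(Y, A) = (-28 + A)*(13 + Y) (G(Y, A) = ((Y + 13)*(A - 28))*1 = ((13 + Y)*(-28 + A))*1 = ((-28 + A)*(13 + Y))*1 = (-28 + A)*(13 + Y))
-310417 + G(-166, 83) = -310417 + (-364 - 28*(-166) + 13*83 + 83*(-166)) = -310417 + (-364 + 4648 + 1079 - 13778) = -310417 - 8415 = -318832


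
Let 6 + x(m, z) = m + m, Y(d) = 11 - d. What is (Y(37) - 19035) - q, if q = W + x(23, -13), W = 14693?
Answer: -33794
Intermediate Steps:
x(m, z) = -6 + 2*m (x(m, z) = -6 + (m + m) = -6 + 2*m)
q = 14733 (q = 14693 + (-6 + 2*23) = 14693 + (-6 + 46) = 14693 + 40 = 14733)
(Y(37) - 19035) - q = ((11 - 1*37) - 19035) - 1*14733 = ((11 - 37) - 19035) - 14733 = (-26 - 19035) - 14733 = -19061 - 14733 = -33794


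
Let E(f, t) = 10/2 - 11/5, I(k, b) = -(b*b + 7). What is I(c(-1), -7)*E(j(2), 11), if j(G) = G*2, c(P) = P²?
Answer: -784/5 ≈ -156.80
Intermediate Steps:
j(G) = 2*G
I(k, b) = -7 - b² (I(k, b) = -(b² + 7) = -(7 + b²) = -7 - b²)
E(f, t) = 14/5 (E(f, t) = 10*(½) - 11*⅕ = 5 - 11/5 = 14/5)
I(c(-1), -7)*E(j(2), 11) = (-7 - 1*(-7)²)*(14/5) = (-7 - 1*49)*(14/5) = (-7 - 49)*(14/5) = -56*14/5 = -784/5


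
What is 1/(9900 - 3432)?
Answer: 1/6468 ≈ 0.00015461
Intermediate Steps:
1/(9900 - 3432) = 1/6468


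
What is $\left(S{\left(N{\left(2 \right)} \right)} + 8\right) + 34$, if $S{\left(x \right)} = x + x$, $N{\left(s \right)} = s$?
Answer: $46$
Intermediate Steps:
$S{\left(x \right)} = 2 x$
$\left(S{\left(N{\left(2 \right)} \right)} + 8\right) + 34 = \left(2 \cdot 2 + 8\right) + 34 = \left(4 + 8\right) + 34 = 12 + 34 = 46$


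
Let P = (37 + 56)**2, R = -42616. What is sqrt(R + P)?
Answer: I*sqrt(33967) ≈ 184.3*I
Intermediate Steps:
P = 8649 (P = 93**2 = 8649)
sqrt(R + P) = sqrt(-42616 + 8649) = sqrt(-33967) = I*sqrt(33967)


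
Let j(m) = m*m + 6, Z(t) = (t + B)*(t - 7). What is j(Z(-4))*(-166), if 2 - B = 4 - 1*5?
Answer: -21082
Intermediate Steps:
B = 3 (B = 2 - (4 - 1*5) = 2 - (4 - 5) = 2 - 1*(-1) = 2 + 1 = 3)
Z(t) = (-7 + t)*(3 + t) (Z(t) = (t + 3)*(t - 7) = (3 + t)*(-7 + t) = (-7 + t)*(3 + t))
j(m) = 6 + m**2 (j(m) = m**2 + 6 = 6 + m**2)
j(Z(-4))*(-166) = (6 + (-21 + (-4)**2 - 4*(-4))**2)*(-166) = (6 + (-21 + 16 + 16)**2)*(-166) = (6 + 11**2)*(-166) = (6 + 121)*(-166) = 127*(-166) = -21082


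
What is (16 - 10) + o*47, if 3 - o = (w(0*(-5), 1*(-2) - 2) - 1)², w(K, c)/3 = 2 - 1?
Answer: -41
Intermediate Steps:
w(K, c) = 3 (w(K, c) = 3*(2 - 1) = 3*1 = 3)
o = -1 (o = 3 - (3 - 1)² = 3 - 1*2² = 3 - 1*4 = 3 - 4 = -1)
(16 - 10) + o*47 = (16 - 10) - 1*47 = 6 - 47 = -41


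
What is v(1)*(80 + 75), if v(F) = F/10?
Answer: 31/2 ≈ 15.500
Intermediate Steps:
v(F) = F/10 (v(F) = F*(⅒) = F/10)
v(1)*(80 + 75) = ((⅒)*1)*(80 + 75) = (⅒)*155 = 31/2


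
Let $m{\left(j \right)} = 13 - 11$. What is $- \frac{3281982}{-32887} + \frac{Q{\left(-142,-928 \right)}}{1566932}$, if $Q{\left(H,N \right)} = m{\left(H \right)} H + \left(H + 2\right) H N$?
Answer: $\frac{1133978213909}{12882923171} \approx 88.022$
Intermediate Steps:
$m{\left(j \right)} = 2$ ($m{\left(j \right)} = 13 - 11 = 2$)
$Q{\left(H,N \right)} = 2 H + H N \left(2 + H\right)$ ($Q{\left(H,N \right)} = 2 H + \left(H + 2\right) H N = 2 H + \left(2 + H\right) H N = 2 H + H \left(2 + H\right) N = 2 H + H N \left(2 + H\right)$)
$- \frac{3281982}{-32887} + \frac{Q{\left(-142,-928 \right)}}{1566932} = - \frac{3281982}{-32887} + \frac{\left(-142\right) \left(2 + 2 \left(-928\right) - -131776\right)}{1566932} = \left(-3281982\right) \left(- \frac{1}{32887}\right) + - 142 \left(2 - 1856 + 131776\right) \frac{1}{1566932} = \frac{3281982}{32887} + \left(-142\right) 129922 \cdot \frac{1}{1566932} = \frac{3281982}{32887} - \frac{4612231}{391733} = \frac{1133978213909}{12882923171}$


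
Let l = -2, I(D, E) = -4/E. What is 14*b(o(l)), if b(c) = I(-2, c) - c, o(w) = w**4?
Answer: -455/2 ≈ -227.50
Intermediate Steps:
b(c) = -c - 4/c (b(c) = -4/c - c = -c - 4/c)
14*b(o(l)) = 14*(-1*(-2)**4 - 4/((-2)**4)) = 14*(-1*16 - 4/16) = 14*(-16 - 4*1/16) = 14*(-16 - 1/4) = 14*(-65/4) = -455/2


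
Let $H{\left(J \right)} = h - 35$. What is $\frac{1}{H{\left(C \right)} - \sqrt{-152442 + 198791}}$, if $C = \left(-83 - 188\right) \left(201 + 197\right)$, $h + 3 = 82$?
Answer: $- \frac{44}{44413} - \frac{\sqrt{46349}}{44413} \approx -0.0058381$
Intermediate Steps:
$h = 79$ ($h = -3 + 82 = 79$)
$C = -107858$ ($C = \left(-271\right) 398 = -107858$)
$H{\left(J \right)} = 44$ ($H{\left(J \right)} = 79 - 35 = 44$)
$\frac{1}{H{\left(C \right)} - \sqrt{-152442 + 198791}} = \frac{1}{44 - \sqrt{-152442 + 198791}} = \frac{1}{44 - \sqrt{46349}}$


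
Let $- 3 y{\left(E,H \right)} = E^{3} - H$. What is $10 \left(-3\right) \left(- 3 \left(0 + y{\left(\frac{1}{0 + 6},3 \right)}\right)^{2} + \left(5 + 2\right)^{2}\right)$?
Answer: $- \frac{32199115}{23328} \approx -1380.3$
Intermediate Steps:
$y{\left(E,H \right)} = - \frac{E^{3}}{3} + \frac{H}{3}$ ($y{\left(E,H \right)} = - \frac{E^{3} - H}{3} = - \frac{E^{3}}{3} + \frac{H}{3}$)
$10 \left(-3\right) \left(- 3 \left(0 + y{\left(\frac{1}{0 + 6},3 \right)}\right)^{2} + \left(5 + 2\right)^{2}\right) = 10 \left(-3\right) \left(- 3 \left(0 + \left(- \frac{\left(\frac{1}{0 + 6}\right)^{3}}{3} + \frac{1}{3} \cdot 3\right)\right)^{2} + \left(5 + 2\right)^{2}\right) = - 30 \left(- 3 \left(0 + \left(- \frac{\left(\frac{1}{6}\right)^{3}}{3} + 1\right)\right)^{2} + 7^{2}\right) = - 30 \left(- 3 \left(0 + \left(- \frac{1}{3 \cdot 216} + 1\right)\right)^{2} + 49\right) = - 30 \left(- 3 \left(0 + \left(\left(- \frac{1}{3}\right) \frac{1}{216} + 1\right)\right)^{2} + 49\right) = - 30 \left(- 3 \left(0 + \left(- \frac{1}{648} + 1\right)\right)^{2} + 49\right) = - 30 \left(- 3 \left(0 + \frac{647}{648}\right)^{2} + 49\right) = - 30 \left(- 3 \left(\frac{647}{648}\right)^{2} + 49\right) = - 30 \left(\left(-3\right) \frac{418609}{419904} + 49\right) = - 30 \left(- \frac{418609}{139968} + 49\right) = \left(-30\right) \frac{6439823}{139968} = - \frac{32199115}{23328}$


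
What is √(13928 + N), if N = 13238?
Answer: 17*√94 ≈ 164.82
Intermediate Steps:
√(13928 + N) = √(13928 + 13238) = √27166 = 17*√94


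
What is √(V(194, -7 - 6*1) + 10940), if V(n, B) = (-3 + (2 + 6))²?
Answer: √10965 ≈ 104.71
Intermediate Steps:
V(n, B) = 25 (V(n, B) = (-3 + 8)² = 5² = 25)
√(V(194, -7 - 6*1) + 10940) = √(25 + 10940) = √10965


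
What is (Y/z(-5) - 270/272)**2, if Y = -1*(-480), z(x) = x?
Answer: 174002481/18496 ≈ 9407.6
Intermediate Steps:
Y = 480
(Y/z(-5) - 270/272)**2 = (480/(-5) - 270/272)**2 = (480*(-1/5) - 270*1/272)**2 = (-96 - 135/136)**2 = (-13191/136)**2 = 174002481/18496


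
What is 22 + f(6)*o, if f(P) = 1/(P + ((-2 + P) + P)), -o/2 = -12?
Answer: 47/2 ≈ 23.500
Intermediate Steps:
o = 24 (o = -2*(-12) = 24)
f(P) = 1/(-2 + 3*P) (f(P) = 1/(P + (-2 + 2*P)) = 1/(-2 + 3*P))
22 + f(6)*o = 22 + 24/(-2 + 3*6) = 22 + 24/(-2 + 18) = 22 + 24/16 = 22 + (1/16)*24 = 22 + 3/2 = 47/2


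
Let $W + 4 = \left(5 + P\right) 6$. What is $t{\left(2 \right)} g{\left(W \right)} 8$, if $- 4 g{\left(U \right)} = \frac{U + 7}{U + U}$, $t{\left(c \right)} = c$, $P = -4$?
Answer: $-9$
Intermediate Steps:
$W = 2$ ($W = -4 + \left(5 - 4\right) 6 = -4 + 1 \cdot 6 = -4 + 6 = 2$)
$g{\left(U \right)} = - \frac{7 + U}{8 U}$ ($g{\left(U \right)} = - \frac{\left(U + 7\right) \frac{1}{U + U}}{4} = - \frac{\left(7 + U\right) \frac{1}{2 U}}{4} = - \frac{\frac{1}{2} \frac{1}{U} \left(7 + U\right)}{4} = - \frac{7 + U}{8 U}$)
$t{\left(2 \right)} g{\left(W \right)} 8 = 2 \frac{-7 - 2}{8 \cdot 2} \cdot 8 = 2 \cdot \frac{1}{8} \cdot \frac{1}{2} \left(-7 - 2\right) 8 = 2 \cdot \frac{1}{8} \cdot \frac{1}{2} \left(-9\right) 8 = 2 \left(- \frac{9}{16}\right) 8 = \left(- \frac{9}{8}\right) 8 = -9$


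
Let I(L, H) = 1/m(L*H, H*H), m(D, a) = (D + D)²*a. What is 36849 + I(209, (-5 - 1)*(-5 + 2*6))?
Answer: 20034358076690497/543687971904 ≈ 36849.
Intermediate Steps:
m(D, a) = 4*a*D² (m(D, a) = (2*D)²*a = (4*D²)*a = 4*a*D²)
I(L, H) = 1/(4*H⁴*L²) (I(L, H) = 1/(4*(H*H)*(L*H)²) = 1/(4*H²*(H*L)²) = 1/(4*H²*(H²*L²)) = 1/(4*H⁴*L²))
36849 + I(209, (-5 - 1)*(-5 + 2*6)) = 36849 + (¼)/(((-5 - 1)*(-5 + 2*6))⁴*209²) = 36849 + (¼)*(1/43681)/(-6*(-5 + 12))⁴ = 36849 + (¼)*(1/43681)/(-6*7)⁴ = 36849 + (¼)*(1/43681)/(-42)⁴ = 36849 + (¼)*(1/3111696)*(1/43681) = 36849 + 1/543687971904 = 20034358076690497/543687971904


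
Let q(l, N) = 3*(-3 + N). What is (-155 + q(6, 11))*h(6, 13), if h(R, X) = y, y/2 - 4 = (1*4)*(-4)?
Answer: 3144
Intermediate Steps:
q(l, N) = -9 + 3*N
y = -24 (y = 8 + 2*((1*4)*(-4)) = 8 + 2*(4*(-4)) = 8 + 2*(-16) = 8 - 32 = -24)
h(R, X) = -24
(-155 + q(6, 11))*h(6, 13) = (-155 + (-9 + 3*11))*(-24) = (-155 + (-9 + 33))*(-24) = (-155 + 24)*(-24) = -131*(-24) = 3144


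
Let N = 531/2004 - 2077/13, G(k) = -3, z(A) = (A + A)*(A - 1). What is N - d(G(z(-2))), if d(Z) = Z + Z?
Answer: -1333031/8684 ≈ -153.50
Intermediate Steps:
z(A) = 2*A*(-1 + A) (z(A) = (2*A)*(-1 + A) = 2*A*(-1 + A))
d(Z) = 2*Z
N = -1385135/8684 (N = 531*(1/2004) - 2077*1/13 = 177/668 - 2077/13 = -1385135/8684 ≈ -159.50)
N - d(G(z(-2))) = -1385135/8684 - 2*(-3) = -1385135/8684 - 1*(-6) = -1385135/8684 + 6 = -1333031/8684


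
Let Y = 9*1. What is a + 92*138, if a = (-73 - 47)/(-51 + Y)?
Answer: 88892/7 ≈ 12699.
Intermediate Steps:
Y = 9
a = 20/7 (a = (-73 - 47)/(-51 + 9) = -120/(-42) = -120*(-1/42) = 20/7 ≈ 2.8571)
a + 92*138 = 20/7 + 92*138 = 20/7 + 12696 = 88892/7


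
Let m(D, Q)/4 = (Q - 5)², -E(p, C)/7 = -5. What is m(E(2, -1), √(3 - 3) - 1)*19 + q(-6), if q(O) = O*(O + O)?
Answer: 2808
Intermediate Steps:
E(p, C) = 35 (E(p, C) = -7*(-5) = 35)
q(O) = 2*O² (q(O) = O*(2*O) = 2*O²)
m(D, Q) = 4*(-5 + Q)² (m(D, Q) = 4*(Q - 5)² = 4*(-5 + Q)²)
m(E(2, -1), √(3 - 3) - 1)*19 + q(-6) = (4*(-5 + (√(3 - 3) - 1))²)*19 + 2*(-6)² = (4*(-5 + (√0 - 1))²)*19 + 2*36 = (4*(-5 + (0 - 1))²)*19 + 72 = (4*(-5 - 1)²)*19 + 72 = (4*(-6)²)*19 + 72 = (4*36)*19 + 72 = 144*19 + 72 = 2736 + 72 = 2808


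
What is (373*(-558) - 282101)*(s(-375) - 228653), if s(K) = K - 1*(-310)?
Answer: 112125568730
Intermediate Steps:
s(K) = 310 + K (s(K) = K + 310 = 310 + K)
(373*(-558) - 282101)*(s(-375) - 228653) = (373*(-558) - 282101)*((310 - 375) - 228653) = (-208134 - 282101)*(-65 - 228653) = -490235*(-228718) = 112125568730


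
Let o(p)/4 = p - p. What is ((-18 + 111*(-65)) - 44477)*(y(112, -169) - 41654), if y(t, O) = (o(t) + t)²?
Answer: 1505278100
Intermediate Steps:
o(p) = 0 (o(p) = 4*(p - p) = 4*0 = 0)
y(t, O) = t² (y(t, O) = (0 + t)² = t²)
((-18 + 111*(-65)) - 44477)*(y(112, -169) - 41654) = ((-18 + 111*(-65)) - 44477)*(112² - 41654) = ((-18 - 7215) - 44477)*(12544 - 41654) = (-7233 - 44477)*(-29110) = -51710*(-29110) = 1505278100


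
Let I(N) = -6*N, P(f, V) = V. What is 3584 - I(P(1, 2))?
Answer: 3596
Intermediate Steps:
3584 - I(P(1, 2)) = 3584 - (-6)*2 = 3584 - 1*(-12) = 3584 + 12 = 3596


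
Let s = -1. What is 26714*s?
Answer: -26714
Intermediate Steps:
26714*s = 26714*(-1) = -26714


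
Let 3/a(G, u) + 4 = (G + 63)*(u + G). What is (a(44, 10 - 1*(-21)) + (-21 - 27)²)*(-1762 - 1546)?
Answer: -61133120196/8021 ≈ -7.6216e+6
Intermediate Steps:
a(G, u) = 3/(-4 + (63 + G)*(G + u)) (a(G, u) = 3/(-4 + (G + 63)*(u + G)) = 3/(-4 + (63 + G)*(G + u)))
(a(44, 10 - 1*(-21)) + (-21 - 27)²)*(-1762 - 1546) = (3/(-4 + 44² + 63*44 + 63*(10 - 1*(-21)) + 44*(10 - 1*(-21))) + (-21 - 27)²)*(-1762 - 1546) = (3/(-4 + 1936 + 2772 + 63*(10 + 21) + 44*(10 + 21)) + (-48)²)*(-3308) = (3/(-4 + 1936 + 2772 + 63*31 + 44*31) + 2304)*(-3308) = (3/(-4 + 1936 + 2772 + 1953 + 1364) + 2304)*(-3308) = (3/8021 + 2304)*(-3308) = (18480387/8021)*(-3308) = -61133120196/8021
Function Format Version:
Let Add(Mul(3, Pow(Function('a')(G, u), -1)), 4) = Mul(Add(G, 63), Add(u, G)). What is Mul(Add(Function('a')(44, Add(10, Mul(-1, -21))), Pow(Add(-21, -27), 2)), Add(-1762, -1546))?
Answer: Rational(-61133120196, 8021) ≈ -7.6216e+6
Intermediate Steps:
Function('a')(G, u) = Mul(3, Pow(Add(-4, Mul(Add(63, G), Add(G, u))), -1)) (Function('a')(G, u) = Mul(3, Pow(Add(-4, Mul(Add(G, 63), Add(u, G))), -1)) = Mul(3, Pow(Add(-4, Mul(Add(63, G), Add(G, u))), -1)))
Mul(Add(Function('a')(44, Add(10, Mul(-1, -21))), Pow(Add(-21, -27), 2)), Add(-1762, -1546)) = Mul(Add(Mul(3, Pow(Add(-4, Pow(44, 2), Mul(63, 44), Mul(63, Add(10, Mul(-1, -21))), Mul(44, Add(10, Mul(-1, -21)))), -1)), Pow(Add(-21, -27), 2)), Add(-1762, -1546)) = Mul(Add(Mul(3, Pow(Add(-4, 1936, 2772, Mul(63, Add(10, 21)), Mul(44, Add(10, 21))), -1)), Pow(-48, 2)), -3308) = Mul(Add(Mul(3, Pow(Add(-4, 1936, 2772, Mul(63, 31), Mul(44, 31)), -1)), 2304), -3308) = Mul(Add(Mul(3, Pow(Add(-4, 1936, 2772, 1953, 1364), -1)), 2304), -3308) = Mul(Add(Mul(3, Pow(8021, -1)), 2304), -3308) = Mul(Add(Mul(3, Rational(1, 8021)), 2304), -3308) = Mul(Add(Rational(3, 8021), 2304), -3308) = Mul(Rational(18480387, 8021), -3308) = Rational(-61133120196, 8021)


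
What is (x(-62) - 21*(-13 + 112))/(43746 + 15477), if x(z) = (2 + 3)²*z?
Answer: -191/3117 ≈ -0.061277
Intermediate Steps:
x(z) = 25*z (x(z) = 5²*z = 25*z)
(x(-62) - 21*(-13 + 112))/(43746 + 15477) = (25*(-62) - 21*(-13 + 112))/(43746 + 15477) = (-1550 - 21*99)/59223 = (-1550 - 2079)*(1/59223) = -3629*1/59223 = -191/3117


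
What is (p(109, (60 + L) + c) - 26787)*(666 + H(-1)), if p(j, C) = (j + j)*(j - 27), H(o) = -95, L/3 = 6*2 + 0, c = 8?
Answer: -5088181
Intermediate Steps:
L = 36 (L = 3*(6*2 + 0) = 3*(12 + 0) = 3*12 = 36)
p(j, C) = 2*j*(-27 + j) (p(j, C) = (2*j)*(-27 + j) = 2*j*(-27 + j))
(p(109, (60 + L) + c) - 26787)*(666 + H(-1)) = (2*109*(-27 + 109) - 26787)*(666 - 95) = (2*109*82 - 26787)*571 = (17876 - 26787)*571 = -8911*571 = -5088181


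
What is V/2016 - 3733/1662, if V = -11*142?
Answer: -843481/279216 ≈ -3.0209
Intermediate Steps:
V = -1562
V/2016 - 3733/1662 = -1562/2016 - 3733/1662 = -1562*1/2016 - 3733*1/1662 = -781/1008 - 3733/1662 = -843481/279216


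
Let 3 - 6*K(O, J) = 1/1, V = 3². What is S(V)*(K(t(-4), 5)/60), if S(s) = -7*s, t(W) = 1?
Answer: -7/20 ≈ -0.35000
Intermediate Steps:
V = 9
K(O, J) = ⅓ (K(O, J) = ½ - ⅙/1 = ½ - ⅙*1 = ½ - ⅙ = ⅓)
S(V)*(K(t(-4), 5)/60) = (-7*9)*((⅓)/60) = -21/60 = -63*1/180 = -7/20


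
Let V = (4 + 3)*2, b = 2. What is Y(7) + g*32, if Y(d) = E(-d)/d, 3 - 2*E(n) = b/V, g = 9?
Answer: 14122/49 ≈ 288.20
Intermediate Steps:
V = 14 (V = 7*2 = 14)
E(n) = 10/7 (E(n) = 3/2 - 1/14 = 10/7)
Y(d) = 10/(7*d)
Y(7) + g*32 = (10/7)/7 + 9*32 = (10/7)*(1/7) + 288 = 10/49 + 288 = 14122/49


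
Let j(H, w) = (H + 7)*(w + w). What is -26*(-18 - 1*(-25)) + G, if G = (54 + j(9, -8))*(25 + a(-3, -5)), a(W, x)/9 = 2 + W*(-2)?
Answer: -19776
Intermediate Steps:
a(W, x) = 18 - 18*W (a(W, x) = 9*(2 + W*(-2)) = 9*(2 - 2*W) = 18 - 18*W)
j(H, w) = 2*w*(7 + H) (j(H, w) = (7 + H)*(2*w) = 2*w*(7 + H))
G = -19594 (G = (54 + 2*(-8)*(7 + 9))*(25 + (18 - 18*(-3))) = (54 + 2*(-8)*16)*(25 + (18 + 54)) = (54 - 256)*(25 + 72) = -202*97 = -19594)
-26*(-18 - 1*(-25)) + G = -26*(-18 - 1*(-25)) - 19594 = -26*(-18 + 25) - 19594 = -26*7 - 19594 = -182 - 19594 = -19776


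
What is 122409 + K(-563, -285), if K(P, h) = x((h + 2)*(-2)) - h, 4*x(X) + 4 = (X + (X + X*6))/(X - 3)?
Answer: 69077291/563 ≈ 1.2270e+5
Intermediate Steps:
x(X) = -1 + 2*X/(-3 + X) (x(X) = -1 + ((X + (X + X*6))/(X - 3))/4 = -1 + ((X + (X + 6*X))/(-3 + X))/4 = -1 + ((X + 7*X)/(-3 + X))/4 = -1 + ((8*X)/(-3 + X))/4 = -1 + (8*X/(-3 + X))/4 = -1 + 2*X/(-3 + X))
K(P, h) = -h + (-1 - 2*h)/(-7 - 2*h) (K(P, h) = (3 + (h + 2)*(-2))/(-3 + (h + 2)*(-2)) - h = (3 + (2 + h)*(-2))/(-3 + (2 + h)*(-2)) - h = (3 + (-4 - 2*h))/(-3 + (-4 - 2*h)) - h = (-1 - 2*h)/(-7 - 2*h) - h = -h + (-1 - 2*h)/(-7 - 2*h))
122409 + K(-563, -285) = 122409 + (1 - 5*(-285) - 2*(-285)²)/(7 + 2*(-285)) = 122409 + (1 + 1425 - 2*81225)/(7 - 570) = 122409 + (1 + 1425 - 162450)/(-563) = 122409 - 1/563*(-161024) = 122409 + 161024/563 = 69077291/563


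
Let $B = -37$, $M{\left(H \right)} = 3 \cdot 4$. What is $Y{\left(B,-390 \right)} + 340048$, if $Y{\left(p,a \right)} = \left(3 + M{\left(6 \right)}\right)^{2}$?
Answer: $340273$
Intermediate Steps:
$M{\left(H \right)} = 12$
$Y{\left(p,a \right)} = 225$ ($Y{\left(p,a \right)} = \left(3 + 12\right)^{2} = 15^{2} = 225$)
$Y{\left(B,-390 \right)} + 340048 = 225 + 340048 = 340273$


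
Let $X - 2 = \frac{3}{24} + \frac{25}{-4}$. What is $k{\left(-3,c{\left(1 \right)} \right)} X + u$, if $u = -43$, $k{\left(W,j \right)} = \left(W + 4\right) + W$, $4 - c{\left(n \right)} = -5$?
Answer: $- \frac{139}{4} \approx -34.75$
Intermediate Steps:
$c{\left(n \right)} = 9$ ($c{\left(n \right)} = 4 - -5 = 4 + 5 = 9$)
$k{\left(W,j \right)} = 4 + 2 W$ ($k{\left(W,j \right)} = \left(4 + W\right) + W = 4 + 2 W$)
$X = - \frac{33}{8}$ ($X = 2 + \left(\frac{3}{24} + \frac{25}{-4}\right) = 2 + \left(3 \cdot \frac{1}{24} + 25 \left(- \frac{1}{4}\right)\right) = 2 + \left(\frac{1}{8} - \frac{25}{4}\right) = 2 - \frac{49}{8} = - \frac{33}{8} \approx -4.125$)
$k{\left(-3,c{\left(1 \right)} \right)} X + u = \left(4 + 2 \left(-3\right)\right) \left(- \frac{33}{8}\right) - 43 = \left(4 - 6\right) \left(- \frac{33}{8}\right) - 43 = \left(-2\right) \left(- \frac{33}{8}\right) - 43 = \frac{33}{4} - 43 = - \frac{139}{4}$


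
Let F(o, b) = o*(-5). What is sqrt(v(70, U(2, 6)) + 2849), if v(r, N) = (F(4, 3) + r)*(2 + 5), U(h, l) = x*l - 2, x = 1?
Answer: sqrt(3199) ≈ 56.560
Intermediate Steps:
F(o, b) = -5*o
U(h, l) = -2 + l (U(h, l) = 1*l - 2 = l - 2 = -2 + l)
v(r, N) = -140 + 7*r (v(r, N) = (-5*4 + r)*(2 + 5) = (-20 + r)*7 = -140 + 7*r)
sqrt(v(70, U(2, 6)) + 2849) = sqrt((-140 + 7*70) + 2849) = sqrt((-140 + 490) + 2849) = sqrt(350 + 2849) = sqrt(3199)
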